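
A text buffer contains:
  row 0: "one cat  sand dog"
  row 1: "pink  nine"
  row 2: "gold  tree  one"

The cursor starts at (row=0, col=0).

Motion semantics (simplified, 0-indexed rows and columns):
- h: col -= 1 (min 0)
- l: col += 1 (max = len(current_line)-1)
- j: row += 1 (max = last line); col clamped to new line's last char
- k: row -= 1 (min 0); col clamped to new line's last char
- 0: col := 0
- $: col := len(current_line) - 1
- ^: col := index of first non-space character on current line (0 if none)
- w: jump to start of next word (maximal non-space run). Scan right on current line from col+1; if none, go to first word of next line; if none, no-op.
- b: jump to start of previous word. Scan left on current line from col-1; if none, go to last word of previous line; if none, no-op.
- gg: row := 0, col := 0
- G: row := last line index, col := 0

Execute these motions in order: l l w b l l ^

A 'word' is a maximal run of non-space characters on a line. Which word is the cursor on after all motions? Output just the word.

After 1 (l): row=0 col=1 char='n'
After 2 (l): row=0 col=2 char='e'
After 3 (w): row=0 col=4 char='c'
After 4 (b): row=0 col=0 char='o'
After 5 (l): row=0 col=1 char='n'
After 6 (l): row=0 col=2 char='e'
After 7 (^): row=0 col=0 char='o'

Answer: one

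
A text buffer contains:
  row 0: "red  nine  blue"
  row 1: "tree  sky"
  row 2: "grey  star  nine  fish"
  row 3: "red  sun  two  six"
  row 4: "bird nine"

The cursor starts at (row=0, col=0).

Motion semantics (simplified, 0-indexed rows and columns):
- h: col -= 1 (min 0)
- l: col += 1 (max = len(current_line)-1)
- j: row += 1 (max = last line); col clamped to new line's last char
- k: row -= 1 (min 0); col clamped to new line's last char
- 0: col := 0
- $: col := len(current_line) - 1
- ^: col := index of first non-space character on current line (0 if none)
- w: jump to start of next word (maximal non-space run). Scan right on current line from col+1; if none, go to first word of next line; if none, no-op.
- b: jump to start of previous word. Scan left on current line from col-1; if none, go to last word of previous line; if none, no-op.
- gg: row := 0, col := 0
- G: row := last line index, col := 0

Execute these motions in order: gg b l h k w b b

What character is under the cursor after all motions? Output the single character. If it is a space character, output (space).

Answer: r

Derivation:
After 1 (gg): row=0 col=0 char='r'
After 2 (b): row=0 col=0 char='r'
After 3 (l): row=0 col=1 char='e'
After 4 (h): row=0 col=0 char='r'
After 5 (k): row=0 col=0 char='r'
After 6 (w): row=0 col=5 char='n'
After 7 (b): row=0 col=0 char='r'
After 8 (b): row=0 col=0 char='r'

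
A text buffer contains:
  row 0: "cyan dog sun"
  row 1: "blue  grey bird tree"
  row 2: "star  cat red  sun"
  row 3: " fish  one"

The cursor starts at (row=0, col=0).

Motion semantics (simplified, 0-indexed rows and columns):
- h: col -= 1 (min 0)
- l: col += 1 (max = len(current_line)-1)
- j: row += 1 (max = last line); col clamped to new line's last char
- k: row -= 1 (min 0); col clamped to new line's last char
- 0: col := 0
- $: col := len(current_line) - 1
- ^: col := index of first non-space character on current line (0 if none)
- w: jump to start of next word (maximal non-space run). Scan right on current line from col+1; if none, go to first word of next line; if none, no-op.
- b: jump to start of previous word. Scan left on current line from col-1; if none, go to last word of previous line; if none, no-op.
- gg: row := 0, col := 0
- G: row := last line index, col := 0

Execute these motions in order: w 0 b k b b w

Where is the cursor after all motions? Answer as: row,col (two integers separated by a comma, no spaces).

Answer: 0,5

Derivation:
After 1 (w): row=0 col=5 char='d'
After 2 (0): row=0 col=0 char='c'
After 3 (b): row=0 col=0 char='c'
After 4 (k): row=0 col=0 char='c'
After 5 (b): row=0 col=0 char='c'
After 6 (b): row=0 col=0 char='c'
After 7 (w): row=0 col=5 char='d'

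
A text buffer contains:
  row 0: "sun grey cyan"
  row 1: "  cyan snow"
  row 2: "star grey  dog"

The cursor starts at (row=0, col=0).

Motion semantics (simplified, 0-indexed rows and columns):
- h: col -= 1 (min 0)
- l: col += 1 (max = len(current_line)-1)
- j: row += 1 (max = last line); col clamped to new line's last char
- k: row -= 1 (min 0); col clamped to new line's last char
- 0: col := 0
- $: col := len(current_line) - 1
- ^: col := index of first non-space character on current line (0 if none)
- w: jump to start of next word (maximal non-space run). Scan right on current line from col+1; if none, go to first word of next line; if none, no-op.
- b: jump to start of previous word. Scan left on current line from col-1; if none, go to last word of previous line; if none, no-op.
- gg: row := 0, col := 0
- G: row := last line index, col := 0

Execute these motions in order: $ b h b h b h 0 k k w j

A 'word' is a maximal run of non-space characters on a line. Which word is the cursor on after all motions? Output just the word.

After 1 ($): row=0 col=12 char='n'
After 2 (b): row=0 col=9 char='c'
After 3 (h): row=0 col=8 char='_'
After 4 (b): row=0 col=4 char='g'
After 5 (h): row=0 col=3 char='_'
After 6 (b): row=0 col=0 char='s'
After 7 (h): row=0 col=0 char='s'
After 8 (0): row=0 col=0 char='s'
After 9 (k): row=0 col=0 char='s'
After 10 (k): row=0 col=0 char='s'
After 11 (w): row=0 col=4 char='g'
After 12 (j): row=1 col=4 char='a'

Answer: cyan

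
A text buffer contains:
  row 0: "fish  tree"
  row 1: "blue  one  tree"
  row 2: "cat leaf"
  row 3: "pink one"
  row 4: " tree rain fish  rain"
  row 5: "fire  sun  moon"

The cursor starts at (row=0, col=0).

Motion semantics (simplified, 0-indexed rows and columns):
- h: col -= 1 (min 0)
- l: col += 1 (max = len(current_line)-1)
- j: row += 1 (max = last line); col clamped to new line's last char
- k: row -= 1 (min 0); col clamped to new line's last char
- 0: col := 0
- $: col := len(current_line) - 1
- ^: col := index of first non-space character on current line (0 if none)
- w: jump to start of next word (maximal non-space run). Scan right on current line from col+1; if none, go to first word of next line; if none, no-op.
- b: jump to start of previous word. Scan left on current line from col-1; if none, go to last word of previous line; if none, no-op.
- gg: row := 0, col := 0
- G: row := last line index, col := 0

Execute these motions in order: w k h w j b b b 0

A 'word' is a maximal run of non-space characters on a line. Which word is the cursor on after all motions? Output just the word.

After 1 (w): row=0 col=6 char='t'
After 2 (k): row=0 col=6 char='t'
After 3 (h): row=0 col=5 char='_'
After 4 (w): row=0 col=6 char='t'
After 5 (j): row=1 col=6 char='o'
After 6 (b): row=1 col=0 char='b'
After 7 (b): row=0 col=6 char='t'
After 8 (b): row=0 col=0 char='f'
After 9 (0): row=0 col=0 char='f'

Answer: fish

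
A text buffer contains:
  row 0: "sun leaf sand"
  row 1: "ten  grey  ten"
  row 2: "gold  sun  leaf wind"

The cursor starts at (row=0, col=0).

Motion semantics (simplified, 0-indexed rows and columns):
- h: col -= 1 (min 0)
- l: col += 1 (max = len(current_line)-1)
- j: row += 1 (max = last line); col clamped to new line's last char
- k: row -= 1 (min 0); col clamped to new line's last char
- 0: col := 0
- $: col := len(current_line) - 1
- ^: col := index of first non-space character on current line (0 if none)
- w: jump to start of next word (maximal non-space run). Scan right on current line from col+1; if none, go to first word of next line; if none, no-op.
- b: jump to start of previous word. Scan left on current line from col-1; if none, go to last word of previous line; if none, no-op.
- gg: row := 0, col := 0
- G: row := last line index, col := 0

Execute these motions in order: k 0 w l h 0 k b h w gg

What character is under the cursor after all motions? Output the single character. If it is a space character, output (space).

After 1 (k): row=0 col=0 char='s'
After 2 (0): row=0 col=0 char='s'
After 3 (w): row=0 col=4 char='l'
After 4 (l): row=0 col=5 char='e'
After 5 (h): row=0 col=4 char='l'
After 6 (0): row=0 col=0 char='s'
After 7 (k): row=0 col=0 char='s'
After 8 (b): row=0 col=0 char='s'
After 9 (h): row=0 col=0 char='s'
After 10 (w): row=0 col=4 char='l'
After 11 (gg): row=0 col=0 char='s'

Answer: s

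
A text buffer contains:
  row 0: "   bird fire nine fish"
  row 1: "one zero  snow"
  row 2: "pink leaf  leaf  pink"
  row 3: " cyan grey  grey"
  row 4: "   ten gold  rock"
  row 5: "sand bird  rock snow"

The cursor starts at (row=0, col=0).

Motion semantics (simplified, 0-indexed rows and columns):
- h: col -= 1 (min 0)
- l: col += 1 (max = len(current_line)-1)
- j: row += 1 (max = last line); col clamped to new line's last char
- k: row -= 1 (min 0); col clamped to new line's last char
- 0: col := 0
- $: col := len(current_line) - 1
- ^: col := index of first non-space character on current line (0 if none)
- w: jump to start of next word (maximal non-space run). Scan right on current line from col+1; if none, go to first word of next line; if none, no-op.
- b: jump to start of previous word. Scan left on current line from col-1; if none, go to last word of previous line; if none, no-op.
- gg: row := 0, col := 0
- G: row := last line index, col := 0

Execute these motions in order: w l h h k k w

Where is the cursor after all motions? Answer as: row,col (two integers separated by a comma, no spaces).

After 1 (w): row=0 col=3 char='b'
After 2 (l): row=0 col=4 char='i'
After 3 (h): row=0 col=3 char='b'
After 4 (h): row=0 col=2 char='_'
After 5 (k): row=0 col=2 char='_'
After 6 (k): row=0 col=2 char='_'
After 7 (w): row=0 col=3 char='b'

Answer: 0,3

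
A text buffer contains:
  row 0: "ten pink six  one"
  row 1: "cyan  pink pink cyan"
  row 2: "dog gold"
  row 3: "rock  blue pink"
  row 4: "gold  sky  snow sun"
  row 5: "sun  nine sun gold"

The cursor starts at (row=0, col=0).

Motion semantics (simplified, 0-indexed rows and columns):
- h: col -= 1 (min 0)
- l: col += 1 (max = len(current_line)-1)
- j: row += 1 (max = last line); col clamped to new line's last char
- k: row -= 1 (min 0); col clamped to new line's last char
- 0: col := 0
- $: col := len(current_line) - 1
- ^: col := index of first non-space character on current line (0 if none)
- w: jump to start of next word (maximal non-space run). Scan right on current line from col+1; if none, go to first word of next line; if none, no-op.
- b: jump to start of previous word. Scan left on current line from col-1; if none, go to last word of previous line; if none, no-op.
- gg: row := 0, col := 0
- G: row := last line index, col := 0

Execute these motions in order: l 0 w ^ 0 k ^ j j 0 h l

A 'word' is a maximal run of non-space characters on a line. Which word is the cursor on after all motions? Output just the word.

Answer: dog

Derivation:
After 1 (l): row=0 col=1 char='e'
After 2 (0): row=0 col=0 char='t'
After 3 (w): row=0 col=4 char='p'
After 4 (^): row=0 col=0 char='t'
After 5 (0): row=0 col=0 char='t'
After 6 (k): row=0 col=0 char='t'
After 7 (^): row=0 col=0 char='t'
After 8 (j): row=1 col=0 char='c'
After 9 (j): row=2 col=0 char='d'
After 10 (0): row=2 col=0 char='d'
After 11 (h): row=2 col=0 char='d'
After 12 (l): row=2 col=1 char='o'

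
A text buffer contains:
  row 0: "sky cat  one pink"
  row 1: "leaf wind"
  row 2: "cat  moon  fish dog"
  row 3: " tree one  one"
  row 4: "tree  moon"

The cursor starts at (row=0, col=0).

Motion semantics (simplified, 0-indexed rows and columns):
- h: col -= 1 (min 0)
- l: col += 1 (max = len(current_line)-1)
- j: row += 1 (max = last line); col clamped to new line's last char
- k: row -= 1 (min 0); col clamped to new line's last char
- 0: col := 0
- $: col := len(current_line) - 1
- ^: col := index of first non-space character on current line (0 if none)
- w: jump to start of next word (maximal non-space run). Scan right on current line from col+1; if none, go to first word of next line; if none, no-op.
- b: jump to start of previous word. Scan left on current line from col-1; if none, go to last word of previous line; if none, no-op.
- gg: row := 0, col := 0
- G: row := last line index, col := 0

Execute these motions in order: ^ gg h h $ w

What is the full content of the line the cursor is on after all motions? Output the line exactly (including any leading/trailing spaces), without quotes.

Answer: leaf wind

Derivation:
After 1 (^): row=0 col=0 char='s'
After 2 (gg): row=0 col=0 char='s'
After 3 (h): row=0 col=0 char='s'
After 4 (h): row=0 col=0 char='s'
After 5 ($): row=0 col=16 char='k'
After 6 (w): row=1 col=0 char='l'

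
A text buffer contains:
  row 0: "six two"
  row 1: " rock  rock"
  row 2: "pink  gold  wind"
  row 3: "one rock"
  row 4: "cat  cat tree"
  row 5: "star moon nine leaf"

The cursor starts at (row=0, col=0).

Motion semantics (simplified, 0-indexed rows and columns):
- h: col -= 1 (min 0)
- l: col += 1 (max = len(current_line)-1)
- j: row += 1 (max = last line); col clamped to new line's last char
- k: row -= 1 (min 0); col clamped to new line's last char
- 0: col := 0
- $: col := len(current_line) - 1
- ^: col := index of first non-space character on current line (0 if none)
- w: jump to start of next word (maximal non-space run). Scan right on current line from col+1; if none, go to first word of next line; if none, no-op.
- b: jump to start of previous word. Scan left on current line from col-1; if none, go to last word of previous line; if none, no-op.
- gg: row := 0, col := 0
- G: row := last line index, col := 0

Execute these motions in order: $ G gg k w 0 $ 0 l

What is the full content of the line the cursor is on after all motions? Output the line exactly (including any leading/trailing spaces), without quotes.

After 1 ($): row=0 col=6 char='o'
After 2 (G): row=5 col=0 char='s'
After 3 (gg): row=0 col=0 char='s'
After 4 (k): row=0 col=0 char='s'
After 5 (w): row=0 col=4 char='t'
After 6 (0): row=0 col=0 char='s'
After 7 ($): row=0 col=6 char='o'
After 8 (0): row=0 col=0 char='s'
After 9 (l): row=0 col=1 char='i'

Answer: six two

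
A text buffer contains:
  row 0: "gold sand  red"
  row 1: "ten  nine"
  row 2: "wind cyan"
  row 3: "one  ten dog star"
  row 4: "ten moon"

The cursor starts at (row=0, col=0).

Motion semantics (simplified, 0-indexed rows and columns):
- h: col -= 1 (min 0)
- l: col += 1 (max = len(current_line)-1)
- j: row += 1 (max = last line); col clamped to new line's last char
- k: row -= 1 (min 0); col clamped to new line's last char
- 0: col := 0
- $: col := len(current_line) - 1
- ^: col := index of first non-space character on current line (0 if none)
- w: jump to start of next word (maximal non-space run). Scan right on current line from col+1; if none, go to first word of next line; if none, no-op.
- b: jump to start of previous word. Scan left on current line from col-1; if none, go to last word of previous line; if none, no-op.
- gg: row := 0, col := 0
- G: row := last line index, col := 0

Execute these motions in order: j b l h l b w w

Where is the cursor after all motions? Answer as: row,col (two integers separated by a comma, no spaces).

After 1 (j): row=1 col=0 char='t'
After 2 (b): row=0 col=11 char='r'
After 3 (l): row=0 col=12 char='e'
After 4 (h): row=0 col=11 char='r'
After 5 (l): row=0 col=12 char='e'
After 6 (b): row=0 col=11 char='r'
After 7 (w): row=1 col=0 char='t'
After 8 (w): row=1 col=5 char='n'

Answer: 1,5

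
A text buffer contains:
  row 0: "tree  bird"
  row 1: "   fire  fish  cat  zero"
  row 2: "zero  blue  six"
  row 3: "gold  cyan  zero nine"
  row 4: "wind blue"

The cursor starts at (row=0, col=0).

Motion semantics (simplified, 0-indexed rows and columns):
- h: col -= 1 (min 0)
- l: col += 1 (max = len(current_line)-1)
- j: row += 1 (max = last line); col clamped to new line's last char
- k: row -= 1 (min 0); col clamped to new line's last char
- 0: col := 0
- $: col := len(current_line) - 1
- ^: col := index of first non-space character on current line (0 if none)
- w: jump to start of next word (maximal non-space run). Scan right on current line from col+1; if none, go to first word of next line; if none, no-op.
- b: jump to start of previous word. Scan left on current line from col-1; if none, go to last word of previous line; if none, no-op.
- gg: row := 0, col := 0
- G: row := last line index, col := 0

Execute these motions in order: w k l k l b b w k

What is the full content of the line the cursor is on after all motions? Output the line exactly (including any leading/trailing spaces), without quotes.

Answer: tree  bird

Derivation:
After 1 (w): row=0 col=6 char='b'
After 2 (k): row=0 col=6 char='b'
After 3 (l): row=0 col=7 char='i'
After 4 (k): row=0 col=7 char='i'
After 5 (l): row=0 col=8 char='r'
After 6 (b): row=0 col=6 char='b'
After 7 (b): row=0 col=0 char='t'
After 8 (w): row=0 col=6 char='b'
After 9 (k): row=0 col=6 char='b'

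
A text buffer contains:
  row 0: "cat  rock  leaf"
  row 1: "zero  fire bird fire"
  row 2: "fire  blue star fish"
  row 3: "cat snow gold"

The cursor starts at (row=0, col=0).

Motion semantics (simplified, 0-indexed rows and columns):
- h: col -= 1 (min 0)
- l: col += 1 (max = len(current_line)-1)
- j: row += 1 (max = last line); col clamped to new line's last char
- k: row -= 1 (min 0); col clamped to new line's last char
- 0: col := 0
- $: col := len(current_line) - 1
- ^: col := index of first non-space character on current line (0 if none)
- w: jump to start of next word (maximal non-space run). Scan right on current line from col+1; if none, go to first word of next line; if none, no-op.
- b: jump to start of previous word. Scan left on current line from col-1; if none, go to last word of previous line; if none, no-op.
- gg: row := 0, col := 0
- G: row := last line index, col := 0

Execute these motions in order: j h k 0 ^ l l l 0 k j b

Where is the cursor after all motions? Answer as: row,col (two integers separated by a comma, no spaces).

After 1 (j): row=1 col=0 char='z'
After 2 (h): row=1 col=0 char='z'
After 3 (k): row=0 col=0 char='c'
After 4 (0): row=0 col=0 char='c'
After 5 (^): row=0 col=0 char='c'
After 6 (l): row=0 col=1 char='a'
After 7 (l): row=0 col=2 char='t'
After 8 (l): row=0 col=3 char='_'
After 9 (0): row=0 col=0 char='c'
After 10 (k): row=0 col=0 char='c'
After 11 (j): row=1 col=0 char='z'
After 12 (b): row=0 col=11 char='l'

Answer: 0,11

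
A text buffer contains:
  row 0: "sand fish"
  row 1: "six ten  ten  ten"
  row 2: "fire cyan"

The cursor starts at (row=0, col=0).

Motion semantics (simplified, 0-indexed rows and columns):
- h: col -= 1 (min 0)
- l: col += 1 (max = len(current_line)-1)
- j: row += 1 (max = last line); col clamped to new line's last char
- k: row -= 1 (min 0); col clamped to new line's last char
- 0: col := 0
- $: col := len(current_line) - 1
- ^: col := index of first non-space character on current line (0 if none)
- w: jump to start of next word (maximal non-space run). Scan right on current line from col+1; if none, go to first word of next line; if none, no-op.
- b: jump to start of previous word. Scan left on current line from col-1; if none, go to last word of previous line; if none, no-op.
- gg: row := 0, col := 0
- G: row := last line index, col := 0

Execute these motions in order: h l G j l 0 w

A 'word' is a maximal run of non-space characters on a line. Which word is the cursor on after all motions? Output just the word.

Answer: cyan

Derivation:
After 1 (h): row=0 col=0 char='s'
After 2 (l): row=0 col=1 char='a'
After 3 (G): row=2 col=0 char='f'
After 4 (j): row=2 col=0 char='f'
After 5 (l): row=2 col=1 char='i'
After 6 (0): row=2 col=0 char='f'
After 7 (w): row=2 col=5 char='c'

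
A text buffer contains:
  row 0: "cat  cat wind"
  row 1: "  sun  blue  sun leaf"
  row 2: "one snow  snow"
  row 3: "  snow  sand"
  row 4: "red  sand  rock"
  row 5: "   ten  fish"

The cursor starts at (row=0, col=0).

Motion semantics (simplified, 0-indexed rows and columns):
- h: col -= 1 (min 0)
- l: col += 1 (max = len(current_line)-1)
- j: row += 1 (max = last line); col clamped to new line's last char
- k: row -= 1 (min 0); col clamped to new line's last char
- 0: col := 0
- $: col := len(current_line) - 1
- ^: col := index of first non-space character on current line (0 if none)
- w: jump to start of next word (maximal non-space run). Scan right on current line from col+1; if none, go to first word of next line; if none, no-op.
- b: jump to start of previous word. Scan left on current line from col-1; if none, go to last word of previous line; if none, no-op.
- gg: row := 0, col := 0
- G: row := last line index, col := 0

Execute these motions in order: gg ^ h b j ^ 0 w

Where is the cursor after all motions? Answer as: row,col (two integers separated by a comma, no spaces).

After 1 (gg): row=0 col=0 char='c'
After 2 (^): row=0 col=0 char='c'
After 3 (h): row=0 col=0 char='c'
After 4 (b): row=0 col=0 char='c'
After 5 (j): row=1 col=0 char='_'
After 6 (^): row=1 col=2 char='s'
After 7 (0): row=1 col=0 char='_'
After 8 (w): row=1 col=2 char='s'

Answer: 1,2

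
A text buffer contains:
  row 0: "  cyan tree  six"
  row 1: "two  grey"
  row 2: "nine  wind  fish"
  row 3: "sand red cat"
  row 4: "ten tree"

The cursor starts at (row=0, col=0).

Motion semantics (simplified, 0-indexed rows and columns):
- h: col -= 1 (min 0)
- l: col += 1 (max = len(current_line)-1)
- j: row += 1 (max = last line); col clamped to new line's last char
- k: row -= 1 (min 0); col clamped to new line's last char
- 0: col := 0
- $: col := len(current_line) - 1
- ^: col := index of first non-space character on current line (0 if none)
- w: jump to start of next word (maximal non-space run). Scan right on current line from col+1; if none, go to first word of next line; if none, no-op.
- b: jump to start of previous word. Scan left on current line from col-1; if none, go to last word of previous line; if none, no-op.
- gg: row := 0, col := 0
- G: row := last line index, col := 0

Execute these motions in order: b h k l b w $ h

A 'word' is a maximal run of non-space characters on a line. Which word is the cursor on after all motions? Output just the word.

Answer: six

Derivation:
After 1 (b): row=0 col=0 char='_'
After 2 (h): row=0 col=0 char='_'
After 3 (k): row=0 col=0 char='_'
After 4 (l): row=0 col=1 char='_'
After 5 (b): row=0 col=1 char='_'
After 6 (w): row=0 col=2 char='c'
After 7 ($): row=0 col=15 char='x'
After 8 (h): row=0 col=14 char='i'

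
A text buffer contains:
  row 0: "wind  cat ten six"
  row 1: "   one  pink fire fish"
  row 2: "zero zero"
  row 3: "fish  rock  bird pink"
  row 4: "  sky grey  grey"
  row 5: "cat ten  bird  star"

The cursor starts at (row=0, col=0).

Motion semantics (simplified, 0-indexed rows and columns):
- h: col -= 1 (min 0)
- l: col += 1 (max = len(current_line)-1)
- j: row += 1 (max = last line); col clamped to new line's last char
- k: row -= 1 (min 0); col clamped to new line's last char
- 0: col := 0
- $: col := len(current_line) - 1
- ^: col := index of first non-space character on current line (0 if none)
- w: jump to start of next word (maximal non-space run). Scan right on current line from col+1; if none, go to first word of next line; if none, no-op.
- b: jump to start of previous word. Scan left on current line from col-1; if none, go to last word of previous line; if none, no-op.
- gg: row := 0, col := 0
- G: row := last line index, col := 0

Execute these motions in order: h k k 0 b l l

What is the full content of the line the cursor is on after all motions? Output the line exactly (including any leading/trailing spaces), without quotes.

After 1 (h): row=0 col=0 char='w'
After 2 (k): row=0 col=0 char='w'
After 3 (k): row=0 col=0 char='w'
After 4 (0): row=0 col=0 char='w'
After 5 (b): row=0 col=0 char='w'
After 6 (l): row=0 col=1 char='i'
After 7 (l): row=0 col=2 char='n'

Answer: wind  cat ten six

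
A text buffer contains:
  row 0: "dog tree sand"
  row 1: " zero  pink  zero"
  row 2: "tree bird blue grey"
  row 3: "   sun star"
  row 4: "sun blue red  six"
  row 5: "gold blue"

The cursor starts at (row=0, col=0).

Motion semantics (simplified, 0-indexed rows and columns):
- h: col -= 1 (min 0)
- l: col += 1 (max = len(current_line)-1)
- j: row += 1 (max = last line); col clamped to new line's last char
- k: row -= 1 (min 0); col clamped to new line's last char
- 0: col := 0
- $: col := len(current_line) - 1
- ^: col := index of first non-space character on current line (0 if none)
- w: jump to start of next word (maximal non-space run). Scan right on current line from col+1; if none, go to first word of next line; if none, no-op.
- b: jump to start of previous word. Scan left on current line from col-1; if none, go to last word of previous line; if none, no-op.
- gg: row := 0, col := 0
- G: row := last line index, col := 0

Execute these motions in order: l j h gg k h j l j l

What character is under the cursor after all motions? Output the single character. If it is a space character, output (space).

Answer: e

Derivation:
After 1 (l): row=0 col=1 char='o'
After 2 (j): row=1 col=1 char='z'
After 3 (h): row=1 col=0 char='_'
After 4 (gg): row=0 col=0 char='d'
After 5 (k): row=0 col=0 char='d'
After 6 (h): row=0 col=0 char='d'
After 7 (j): row=1 col=0 char='_'
After 8 (l): row=1 col=1 char='z'
After 9 (j): row=2 col=1 char='r'
After 10 (l): row=2 col=2 char='e'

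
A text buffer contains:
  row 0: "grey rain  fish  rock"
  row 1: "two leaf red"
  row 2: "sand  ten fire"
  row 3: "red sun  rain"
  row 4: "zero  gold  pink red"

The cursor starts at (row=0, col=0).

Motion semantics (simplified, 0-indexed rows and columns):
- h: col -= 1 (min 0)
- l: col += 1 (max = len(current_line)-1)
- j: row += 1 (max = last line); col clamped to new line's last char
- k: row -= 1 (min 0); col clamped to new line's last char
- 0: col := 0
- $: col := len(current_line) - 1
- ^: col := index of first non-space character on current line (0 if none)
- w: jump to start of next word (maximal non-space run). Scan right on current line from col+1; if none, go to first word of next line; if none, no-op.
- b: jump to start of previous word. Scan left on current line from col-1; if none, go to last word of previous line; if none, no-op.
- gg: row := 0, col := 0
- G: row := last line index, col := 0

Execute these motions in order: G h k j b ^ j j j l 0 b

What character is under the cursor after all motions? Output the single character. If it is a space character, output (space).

Answer: r

Derivation:
After 1 (G): row=4 col=0 char='z'
After 2 (h): row=4 col=0 char='z'
After 3 (k): row=3 col=0 char='r'
After 4 (j): row=4 col=0 char='z'
After 5 (b): row=3 col=9 char='r'
After 6 (^): row=3 col=0 char='r'
After 7 (j): row=4 col=0 char='z'
After 8 (j): row=4 col=0 char='z'
After 9 (j): row=4 col=0 char='z'
After 10 (l): row=4 col=1 char='e'
After 11 (0): row=4 col=0 char='z'
After 12 (b): row=3 col=9 char='r'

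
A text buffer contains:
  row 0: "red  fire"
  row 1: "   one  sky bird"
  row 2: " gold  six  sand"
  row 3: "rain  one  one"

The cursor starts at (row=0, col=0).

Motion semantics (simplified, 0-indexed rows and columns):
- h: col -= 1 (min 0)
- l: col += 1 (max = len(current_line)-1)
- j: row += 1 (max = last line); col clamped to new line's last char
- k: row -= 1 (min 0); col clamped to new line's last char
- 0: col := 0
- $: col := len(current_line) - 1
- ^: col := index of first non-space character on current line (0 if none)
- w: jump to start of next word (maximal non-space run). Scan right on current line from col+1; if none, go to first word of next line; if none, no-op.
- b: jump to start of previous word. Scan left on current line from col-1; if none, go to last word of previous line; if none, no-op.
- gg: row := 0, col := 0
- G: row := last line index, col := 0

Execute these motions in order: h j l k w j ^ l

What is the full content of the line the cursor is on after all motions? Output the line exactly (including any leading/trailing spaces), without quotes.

After 1 (h): row=0 col=0 char='r'
After 2 (j): row=1 col=0 char='_'
After 3 (l): row=1 col=1 char='_'
After 4 (k): row=0 col=1 char='e'
After 5 (w): row=0 col=5 char='f'
After 6 (j): row=1 col=5 char='e'
After 7 (^): row=1 col=3 char='o'
After 8 (l): row=1 col=4 char='n'

Answer:    one  sky bird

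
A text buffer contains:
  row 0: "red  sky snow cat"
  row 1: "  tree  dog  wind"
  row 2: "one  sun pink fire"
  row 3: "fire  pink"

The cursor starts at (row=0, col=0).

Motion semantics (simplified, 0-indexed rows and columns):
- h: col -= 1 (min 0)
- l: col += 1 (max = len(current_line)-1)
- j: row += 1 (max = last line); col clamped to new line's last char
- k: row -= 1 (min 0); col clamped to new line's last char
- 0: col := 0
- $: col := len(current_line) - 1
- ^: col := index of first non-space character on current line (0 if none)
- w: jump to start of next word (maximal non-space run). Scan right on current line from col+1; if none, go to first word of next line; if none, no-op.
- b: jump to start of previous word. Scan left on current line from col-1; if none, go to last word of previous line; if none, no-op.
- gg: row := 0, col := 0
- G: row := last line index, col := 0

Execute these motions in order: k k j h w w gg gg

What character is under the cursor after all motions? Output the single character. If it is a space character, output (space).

After 1 (k): row=0 col=0 char='r'
After 2 (k): row=0 col=0 char='r'
After 3 (j): row=1 col=0 char='_'
After 4 (h): row=1 col=0 char='_'
After 5 (w): row=1 col=2 char='t'
After 6 (w): row=1 col=8 char='d'
After 7 (gg): row=0 col=0 char='r'
After 8 (gg): row=0 col=0 char='r'

Answer: r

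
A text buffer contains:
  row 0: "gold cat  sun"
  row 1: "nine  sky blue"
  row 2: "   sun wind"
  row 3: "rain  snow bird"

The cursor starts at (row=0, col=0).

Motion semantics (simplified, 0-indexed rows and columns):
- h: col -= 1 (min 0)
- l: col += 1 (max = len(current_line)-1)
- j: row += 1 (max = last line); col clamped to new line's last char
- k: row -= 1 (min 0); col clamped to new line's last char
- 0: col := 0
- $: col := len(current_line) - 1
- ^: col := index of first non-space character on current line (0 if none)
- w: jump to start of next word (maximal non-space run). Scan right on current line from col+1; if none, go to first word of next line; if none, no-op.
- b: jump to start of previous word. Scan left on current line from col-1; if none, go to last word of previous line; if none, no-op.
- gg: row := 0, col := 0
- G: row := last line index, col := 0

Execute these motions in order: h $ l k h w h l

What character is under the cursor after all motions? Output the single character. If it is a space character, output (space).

Answer: i

Derivation:
After 1 (h): row=0 col=0 char='g'
After 2 ($): row=0 col=12 char='n'
After 3 (l): row=0 col=12 char='n'
After 4 (k): row=0 col=12 char='n'
After 5 (h): row=0 col=11 char='u'
After 6 (w): row=1 col=0 char='n'
After 7 (h): row=1 col=0 char='n'
After 8 (l): row=1 col=1 char='i'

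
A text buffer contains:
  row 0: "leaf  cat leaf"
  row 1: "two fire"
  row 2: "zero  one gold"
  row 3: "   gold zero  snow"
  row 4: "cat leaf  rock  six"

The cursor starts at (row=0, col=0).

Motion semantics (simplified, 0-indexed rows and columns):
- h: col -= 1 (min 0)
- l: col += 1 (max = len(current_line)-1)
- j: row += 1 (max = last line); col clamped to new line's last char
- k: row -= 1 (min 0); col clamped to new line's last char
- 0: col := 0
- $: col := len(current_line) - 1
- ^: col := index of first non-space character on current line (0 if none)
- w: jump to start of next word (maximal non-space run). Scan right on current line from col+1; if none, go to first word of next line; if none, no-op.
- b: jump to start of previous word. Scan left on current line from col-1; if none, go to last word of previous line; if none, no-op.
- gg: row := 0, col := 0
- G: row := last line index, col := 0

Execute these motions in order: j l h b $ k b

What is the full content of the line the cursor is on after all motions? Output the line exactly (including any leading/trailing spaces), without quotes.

Answer: leaf  cat leaf

Derivation:
After 1 (j): row=1 col=0 char='t'
After 2 (l): row=1 col=1 char='w'
After 3 (h): row=1 col=0 char='t'
After 4 (b): row=0 col=10 char='l'
After 5 ($): row=0 col=13 char='f'
After 6 (k): row=0 col=13 char='f'
After 7 (b): row=0 col=10 char='l'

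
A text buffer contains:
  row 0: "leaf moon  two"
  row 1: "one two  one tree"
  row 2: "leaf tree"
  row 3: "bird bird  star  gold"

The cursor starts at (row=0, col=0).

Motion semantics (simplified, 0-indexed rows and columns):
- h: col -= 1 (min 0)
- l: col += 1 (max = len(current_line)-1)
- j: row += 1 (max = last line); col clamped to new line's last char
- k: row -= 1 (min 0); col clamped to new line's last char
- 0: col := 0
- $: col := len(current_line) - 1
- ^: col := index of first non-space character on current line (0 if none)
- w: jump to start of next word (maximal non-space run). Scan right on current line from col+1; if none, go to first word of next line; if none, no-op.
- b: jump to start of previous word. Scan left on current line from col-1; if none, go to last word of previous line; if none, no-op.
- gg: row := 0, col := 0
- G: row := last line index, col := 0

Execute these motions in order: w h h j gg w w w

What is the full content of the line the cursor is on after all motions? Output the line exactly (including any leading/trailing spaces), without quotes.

Answer: one two  one tree

Derivation:
After 1 (w): row=0 col=5 char='m'
After 2 (h): row=0 col=4 char='_'
After 3 (h): row=0 col=3 char='f'
After 4 (j): row=1 col=3 char='_'
After 5 (gg): row=0 col=0 char='l'
After 6 (w): row=0 col=5 char='m'
After 7 (w): row=0 col=11 char='t'
After 8 (w): row=1 col=0 char='o'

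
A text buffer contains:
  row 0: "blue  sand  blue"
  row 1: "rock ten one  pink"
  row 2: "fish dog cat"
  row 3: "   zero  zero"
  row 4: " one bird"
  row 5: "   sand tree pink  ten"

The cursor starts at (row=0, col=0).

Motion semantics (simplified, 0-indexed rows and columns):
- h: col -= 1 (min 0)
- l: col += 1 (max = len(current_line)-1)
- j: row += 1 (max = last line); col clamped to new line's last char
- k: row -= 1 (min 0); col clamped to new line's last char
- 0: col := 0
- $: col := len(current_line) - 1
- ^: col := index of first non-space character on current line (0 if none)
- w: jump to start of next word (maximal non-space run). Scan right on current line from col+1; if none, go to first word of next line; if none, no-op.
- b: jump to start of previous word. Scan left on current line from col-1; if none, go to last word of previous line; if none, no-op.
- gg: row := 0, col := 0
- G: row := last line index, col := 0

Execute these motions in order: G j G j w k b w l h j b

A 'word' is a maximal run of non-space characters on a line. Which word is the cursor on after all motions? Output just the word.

Answer: sand

Derivation:
After 1 (G): row=5 col=0 char='_'
After 2 (j): row=5 col=0 char='_'
After 3 (G): row=5 col=0 char='_'
After 4 (j): row=5 col=0 char='_'
After 5 (w): row=5 col=3 char='s'
After 6 (k): row=4 col=3 char='e'
After 7 (b): row=4 col=1 char='o'
After 8 (w): row=4 col=5 char='b'
After 9 (l): row=4 col=6 char='i'
After 10 (h): row=4 col=5 char='b'
After 11 (j): row=5 col=5 char='n'
After 12 (b): row=5 col=3 char='s'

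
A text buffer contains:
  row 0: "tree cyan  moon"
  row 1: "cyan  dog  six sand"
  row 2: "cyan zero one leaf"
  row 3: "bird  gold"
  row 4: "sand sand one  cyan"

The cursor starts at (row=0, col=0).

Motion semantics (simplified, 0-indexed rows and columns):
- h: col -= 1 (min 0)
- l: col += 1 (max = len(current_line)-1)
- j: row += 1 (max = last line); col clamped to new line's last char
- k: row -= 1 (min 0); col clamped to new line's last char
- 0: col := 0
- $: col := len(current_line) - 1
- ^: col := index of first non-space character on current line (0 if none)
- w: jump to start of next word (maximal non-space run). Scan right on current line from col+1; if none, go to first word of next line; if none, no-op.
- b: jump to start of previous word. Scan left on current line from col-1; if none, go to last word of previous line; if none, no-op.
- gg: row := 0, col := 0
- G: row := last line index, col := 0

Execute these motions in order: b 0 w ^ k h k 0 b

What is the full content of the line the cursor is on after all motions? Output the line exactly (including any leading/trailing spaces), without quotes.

After 1 (b): row=0 col=0 char='t'
After 2 (0): row=0 col=0 char='t'
After 3 (w): row=0 col=5 char='c'
After 4 (^): row=0 col=0 char='t'
After 5 (k): row=0 col=0 char='t'
After 6 (h): row=0 col=0 char='t'
After 7 (k): row=0 col=0 char='t'
After 8 (0): row=0 col=0 char='t'
After 9 (b): row=0 col=0 char='t'

Answer: tree cyan  moon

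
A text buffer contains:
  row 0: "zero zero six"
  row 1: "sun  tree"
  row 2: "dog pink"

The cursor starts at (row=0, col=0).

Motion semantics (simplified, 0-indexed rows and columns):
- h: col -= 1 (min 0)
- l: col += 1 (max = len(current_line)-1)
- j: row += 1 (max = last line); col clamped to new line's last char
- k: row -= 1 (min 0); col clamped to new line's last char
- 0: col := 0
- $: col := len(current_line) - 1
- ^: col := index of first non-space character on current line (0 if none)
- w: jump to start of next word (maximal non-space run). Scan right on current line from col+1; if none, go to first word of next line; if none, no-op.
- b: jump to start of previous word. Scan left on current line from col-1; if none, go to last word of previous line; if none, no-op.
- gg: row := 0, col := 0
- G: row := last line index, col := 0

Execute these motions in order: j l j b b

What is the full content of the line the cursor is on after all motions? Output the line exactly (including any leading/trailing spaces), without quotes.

Answer: sun  tree

Derivation:
After 1 (j): row=1 col=0 char='s'
After 2 (l): row=1 col=1 char='u'
After 3 (j): row=2 col=1 char='o'
After 4 (b): row=2 col=0 char='d'
After 5 (b): row=1 col=5 char='t'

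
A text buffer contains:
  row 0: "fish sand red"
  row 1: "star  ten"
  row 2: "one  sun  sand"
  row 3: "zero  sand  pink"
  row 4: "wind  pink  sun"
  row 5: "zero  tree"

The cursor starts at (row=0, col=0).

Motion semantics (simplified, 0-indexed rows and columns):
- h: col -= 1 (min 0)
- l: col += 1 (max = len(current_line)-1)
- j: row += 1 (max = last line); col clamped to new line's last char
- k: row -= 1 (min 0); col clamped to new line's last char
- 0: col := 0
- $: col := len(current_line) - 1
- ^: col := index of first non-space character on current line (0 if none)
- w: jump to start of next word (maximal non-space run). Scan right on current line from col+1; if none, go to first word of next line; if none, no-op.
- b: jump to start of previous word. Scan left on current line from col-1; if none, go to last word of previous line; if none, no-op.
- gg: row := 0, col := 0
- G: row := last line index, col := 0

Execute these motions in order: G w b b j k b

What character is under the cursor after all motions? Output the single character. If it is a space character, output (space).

Answer: p

Derivation:
After 1 (G): row=5 col=0 char='z'
After 2 (w): row=5 col=6 char='t'
After 3 (b): row=5 col=0 char='z'
After 4 (b): row=4 col=12 char='s'
After 5 (j): row=5 col=9 char='e'
After 6 (k): row=4 col=9 char='k'
After 7 (b): row=4 col=6 char='p'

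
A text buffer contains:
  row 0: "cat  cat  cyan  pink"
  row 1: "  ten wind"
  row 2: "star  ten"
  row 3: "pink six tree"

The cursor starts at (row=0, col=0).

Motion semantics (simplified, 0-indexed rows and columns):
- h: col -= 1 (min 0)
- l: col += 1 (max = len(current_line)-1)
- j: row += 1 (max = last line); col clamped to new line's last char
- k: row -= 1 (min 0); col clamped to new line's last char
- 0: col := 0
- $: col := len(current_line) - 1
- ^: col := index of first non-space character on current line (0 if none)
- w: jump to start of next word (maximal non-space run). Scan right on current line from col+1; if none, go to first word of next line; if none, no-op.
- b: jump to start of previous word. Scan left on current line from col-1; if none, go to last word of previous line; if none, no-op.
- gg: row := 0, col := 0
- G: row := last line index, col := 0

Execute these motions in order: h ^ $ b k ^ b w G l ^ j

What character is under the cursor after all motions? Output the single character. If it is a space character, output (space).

After 1 (h): row=0 col=0 char='c'
After 2 (^): row=0 col=0 char='c'
After 3 ($): row=0 col=19 char='k'
After 4 (b): row=0 col=16 char='p'
After 5 (k): row=0 col=16 char='p'
After 6 (^): row=0 col=0 char='c'
After 7 (b): row=0 col=0 char='c'
After 8 (w): row=0 col=5 char='c'
After 9 (G): row=3 col=0 char='p'
After 10 (l): row=3 col=1 char='i'
After 11 (^): row=3 col=0 char='p'
After 12 (j): row=3 col=0 char='p'

Answer: p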